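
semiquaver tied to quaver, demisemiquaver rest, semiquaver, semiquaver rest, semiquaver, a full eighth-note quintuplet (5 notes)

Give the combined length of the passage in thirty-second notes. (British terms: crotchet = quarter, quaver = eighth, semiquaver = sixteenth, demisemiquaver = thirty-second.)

Working in thirty-second notes: semiquaver tied to quaver (semiquaver + quaver) = 6; demisemiquaver rest = 1; semiquaver = 2; semiquaver rest = 2; semiquaver = 2; a full eighth-note quintuplet (5 notes) (five quintuplet eighths span one half) = 16.
Sum: 6 + 1 + 2 + 2 + 2 + 16 = 29 thirty-second notes.

29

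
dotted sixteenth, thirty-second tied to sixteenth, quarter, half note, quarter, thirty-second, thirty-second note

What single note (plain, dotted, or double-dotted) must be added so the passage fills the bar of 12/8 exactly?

The bar of 12/8 = 48 thirty-second notes.
Convert each value to thirty-second notes: dotted sixteenth = 3; thirty-second tied to sixteenth (thirty-second + sixteenth) = 3; quarter = 8; half note = 16; quarter = 8; thirty-second = 1; thirty-second note = 1.
Altogether 3 + 3 + 8 + 16 + 8 + 1 + 1 = 40.
Remaining: 48 − 40 = 8 thirty-second notes, which is a quarter note.

quarter note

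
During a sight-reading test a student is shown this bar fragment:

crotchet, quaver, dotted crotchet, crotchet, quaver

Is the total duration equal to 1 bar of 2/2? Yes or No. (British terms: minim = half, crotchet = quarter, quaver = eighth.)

No

One bar of 2/2 = 8 eighth notes.
Convert each value to eighth notes: crotchet = 2; quaver = 1; dotted crotchet = 3; crotchet = 2; quaver = 1.
Sum: 2 + 1 + 3 + 2 + 1 = 9.
9 exceeds 8, so the answer is No.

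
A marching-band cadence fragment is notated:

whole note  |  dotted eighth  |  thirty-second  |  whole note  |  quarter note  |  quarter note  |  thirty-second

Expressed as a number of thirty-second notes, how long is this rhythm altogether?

Convert each value to thirty-second notes: whole note = 32; dotted eighth = 6; thirty-second = 1; whole note = 32; quarter note = 8; quarter note = 8; thirty-second = 1.
Altogether 32 + 6 + 1 + 32 + 8 + 8 + 1 = 88 thirty-second notes.

88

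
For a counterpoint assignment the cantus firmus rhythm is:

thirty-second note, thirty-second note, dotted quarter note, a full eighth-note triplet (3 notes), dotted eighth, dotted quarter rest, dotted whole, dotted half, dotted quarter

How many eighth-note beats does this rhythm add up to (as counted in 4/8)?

One eighth-note beat = 4 thirty-second notes.
Convert each value to thirty-second notes: thirty-second note = 1; thirty-second note = 1; dotted quarter note = 12; a full eighth-note triplet (3 notes) (three triplet eighths span one quarter) = 8; dotted eighth = 6; dotted quarter rest = 12; dotted whole = 48; dotted half = 24; dotted quarter = 12.
Total: 1 + 1 + 12 + 8 + 6 + 12 + 48 + 24 + 12 = 124.
124 ÷ 4 = 31 beats.

31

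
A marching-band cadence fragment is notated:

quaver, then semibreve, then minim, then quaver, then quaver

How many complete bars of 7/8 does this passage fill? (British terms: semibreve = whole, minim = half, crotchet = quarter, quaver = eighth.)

One bar of 7/8 = 7 eighth notes.
Working in eighth notes: quaver = 1; semibreve = 8; minim = 4; quaver = 1; quaver = 1.
Altogether 1 + 8 + 4 + 1 + 1 = 15.
15 ÷ 7 = 2 complete bars with 1 left over.

2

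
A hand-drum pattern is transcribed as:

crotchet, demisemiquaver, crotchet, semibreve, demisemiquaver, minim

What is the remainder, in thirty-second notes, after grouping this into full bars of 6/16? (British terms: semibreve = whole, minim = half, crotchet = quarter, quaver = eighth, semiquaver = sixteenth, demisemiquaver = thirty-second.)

6

One bar of 6/16 = 12 thirty-second notes.
Express everything in thirty-second notes: crotchet = 8; demisemiquaver = 1; crotchet = 8; semibreve = 32; demisemiquaver = 1; minim = 16.
Adding: 8 + 1 + 8 + 32 + 1 + 16 = 66.
66 ÷ 12 = 5 complete bars with 6 thirty-second notes remaining.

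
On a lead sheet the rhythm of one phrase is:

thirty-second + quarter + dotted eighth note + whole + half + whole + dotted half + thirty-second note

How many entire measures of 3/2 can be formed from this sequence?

One bar of 3/2 = 48 thirty-second notes.
Working in thirty-second notes: thirty-second = 1; quarter = 8; dotted eighth note = 6; whole = 32; half = 16; whole = 32; dotted half = 24; thirty-second note = 1.
Adding: 1 + 8 + 6 + 32 + 16 + 32 + 24 + 1 = 120.
120 ÷ 48 = 2 complete bars with 24 left over.

2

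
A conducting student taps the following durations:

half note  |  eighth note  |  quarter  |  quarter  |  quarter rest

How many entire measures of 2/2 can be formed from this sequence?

1

One bar of 2/2 = 8 eighth notes.
Express everything in eighth notes: half note = 4; eighth note = 1; quarter = 2; quarter = 2; quarter rest = 2.
Adding: 4 + 1 + 2 + 2 + 2 = 11.
11 ÷ 8 = 1 complete bar with 3 left over.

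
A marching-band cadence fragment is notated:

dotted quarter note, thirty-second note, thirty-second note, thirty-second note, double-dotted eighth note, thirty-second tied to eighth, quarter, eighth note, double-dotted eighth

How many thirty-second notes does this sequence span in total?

46

Express everything in thirty-second notes: dotted quarter note = 12; thirty-second note = 1; thirty-second note = 1; thirty-second note = 1; double-dotted eighth note = 7; thirty-second tied to eighth (thirty-second + eighth) = 5; quarter = 8; eighth note = 4; double-dotted eighth = 7.
Sum: 12 + 1 + 1 + 1 + 7 + 5 + 8 + 4 + 7 = 46 thirty-second notes.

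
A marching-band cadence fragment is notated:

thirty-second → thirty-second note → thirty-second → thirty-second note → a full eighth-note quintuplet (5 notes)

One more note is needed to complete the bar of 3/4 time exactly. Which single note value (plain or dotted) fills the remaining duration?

The bar of 3/4 = 24 thirty-second notes.
In thirty-second notes: thirty-second = 1; thirty-second note = 1; thirty-second = 1; thirty-second note = 1; a full eighth-note quintuplet (5 notes) (five quintuplet eighths span one half) = 16.
Total: 1 + 1 + 1 + 1 + 16 = 20.
Remaining: 24 − 20 = 4 thirty-second notes, which is a eighth note.

eighth note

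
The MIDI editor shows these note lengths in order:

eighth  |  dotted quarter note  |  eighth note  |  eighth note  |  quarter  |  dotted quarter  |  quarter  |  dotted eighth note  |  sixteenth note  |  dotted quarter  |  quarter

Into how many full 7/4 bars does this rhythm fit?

1

One bar of 7/4 = 28 sixteenth notes.
Convert each value to sixteenth notes: eighth = 2; dotted quarter note = 6; eighth note = 2; eighth note = 2; quarter = 4; dotted quarter = 6; quarter = 4; dotted eighth note = 3; sixteenth note = 1; dotted quarter = 6; quarter = 4.
Sum: 2 + 6 + 2 + 2 + 4 + 6 + 4 + 3 + 1 + 6 + 4 = 40.
40 ÷ 28 = 1 complete bar with 12 left over.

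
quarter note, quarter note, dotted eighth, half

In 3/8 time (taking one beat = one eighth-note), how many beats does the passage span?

9.5

One eighth-note beat = 2 sixteenth notes.
In sixteenth notes: quarter note = 4; quarter note = 4; dotted eighth = 3; half = 8.
Sum: 4 + 4 + 3 + 8 = 19.
19 ÷ 2 = 9.5 beats.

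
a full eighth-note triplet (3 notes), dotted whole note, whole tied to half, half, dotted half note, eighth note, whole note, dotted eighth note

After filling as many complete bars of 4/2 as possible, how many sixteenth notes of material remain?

One bar of 4/2 = 32 sixteenth notes.
Express everything in sixteenth notes: a full eighth-note triplet (3 notes) (three triplet eighths span one quarter) = 4; dotted whole note = 24; whole tied to half (whole + half) = 24; half = 8; dotted half note = 12; eighth note = 2; whole note = 16; dotted eighth note = 3.
Sum: 4 + 24 + 24 + 8 + 12 + 2 + 16 + 3 = 93.
93 ÷ 32 = 2 complete bars with 29 sixteenth notes remaining.

29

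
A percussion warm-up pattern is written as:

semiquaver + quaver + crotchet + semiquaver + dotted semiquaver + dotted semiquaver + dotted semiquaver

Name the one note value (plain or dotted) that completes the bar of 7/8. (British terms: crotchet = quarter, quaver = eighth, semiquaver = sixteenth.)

dotted sixteenth note

The bar of 7/8 = 28 thirty-second notes.
In thirty-second notes: semiquaver = 2; quaver = 4; crotchet = 8; semiquaver = 2; dotted semiquaver = 3; dotted semiquaver = 3; dotted semiquaver = 3.
Total: 2 + 4 + 8 + 2 + 3 + 3 + 3 = 25.
Remaining: 28 − 25 = 3 thirty-second notes, which is a dotted sixteenth note.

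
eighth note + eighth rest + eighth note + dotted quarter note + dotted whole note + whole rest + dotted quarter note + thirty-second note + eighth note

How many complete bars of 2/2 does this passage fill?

One bar of 2/2 = 32 thirty-second notes.
Express everything in thirty-second notes: eighth note = 4; eighth rest = 4; eighth note = 4; dotted quarter note = 12; dotted whole note = 48; whole rest = 32; dotted quarter note = 12; thirty-second note = 1; eighth note = 4.
Altogether 4 + 4 + 4 + 12 + 48 + 32 + 12 + 1 + 4 = 121.
121 ÷ 32 = 3 complete bars with 25 left over.

3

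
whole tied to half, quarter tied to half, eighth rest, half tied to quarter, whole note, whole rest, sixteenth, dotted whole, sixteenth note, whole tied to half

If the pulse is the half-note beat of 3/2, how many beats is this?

One half-note beat = 8 sixteenth notes.
Working in sixteenth notes: whole tied to half (whole + half) = 24; quarter tied to half (quarter + half) = 12; eighth rest = 2; half tied to quarter (half + quarter) = 12; whole note = 16; whole rest = 16; sixteenth = 1; dotted whole = 24; sixteenth note = 1; whole tied to half (whole + half) = 24.
Total: 24 + 12 + 2 + 12 + 16 + 16 + 1 + 24 + 1 + 24 = 132.
132 ÷ 8 = 16.5 beats.

16.5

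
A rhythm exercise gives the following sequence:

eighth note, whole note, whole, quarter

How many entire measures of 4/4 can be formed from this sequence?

One bar of 4/4 = 8 eighth notes.
Express everything in eighth notes: eighth note = 1; whole note = 8; whole = 8; quarter = 2.
Total: 1 + 8 + 8 + 2 = 19.
19 ÷ 8 = 2 complete bars with 3 left over.

2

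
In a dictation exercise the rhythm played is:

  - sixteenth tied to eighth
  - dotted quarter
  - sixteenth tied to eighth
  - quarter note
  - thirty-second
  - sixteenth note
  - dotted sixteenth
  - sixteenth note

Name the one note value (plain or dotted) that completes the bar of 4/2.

The bar of 4/2 = 64 thirty-second notes.
Convert each value to thirty-second notes: sixteenth tied to eighth (sixteenth + eighth) = 6; dotted quarter = 12; sixteenth tied to eighth (sixteenth + eighth) = 6; quarter note = 8; thirty-second = 1; sixteenth note = 2; dotted sixteenth = 3; sixteenth note = 2.
Total: 6 + 12 + 6 + 8 + 1 + 2 + 3 + 2 = 40.
Remaining: 64 − 40 = 24 thirty-second notes, which is a dotted half note.

dotted half note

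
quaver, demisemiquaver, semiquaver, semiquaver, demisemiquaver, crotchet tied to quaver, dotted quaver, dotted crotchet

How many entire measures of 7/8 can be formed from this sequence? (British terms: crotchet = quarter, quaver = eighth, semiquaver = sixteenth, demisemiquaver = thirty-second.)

1

One bar of 7/8 = 28 thirty-second notes.
Working in thirty-second notes: quaver = 4; demisemiquaver = 1; semiquaver = 2; semiquaver = 2; demisemiquaver = 1; crotchet tied to quaver (crotchet + quaver) = 12; dotted quaver = 6; dotted crotchet = 12.
Altogether 4 + 1 + 2 + 2 + 1 + 12 + 6 + 12 = 40.
40 ÷ 28 = 1 complete bar with 12 left over.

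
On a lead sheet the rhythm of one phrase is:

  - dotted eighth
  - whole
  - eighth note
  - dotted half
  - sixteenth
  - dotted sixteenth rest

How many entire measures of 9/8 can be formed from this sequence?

1

One bar of 9/8 = 36 thirty-second notes.
Express everything in thirty-second notes: dotted eighth = 6; whole = 32; eighth note = 4; dotted half = 24; sixteenth = 2; dotted sixteenth rest = 3.
Adding: 6 + 32 + 4 + 24 + 2 + 3 = 71.
71 ÷ 36 = 1 complete bar with 35 left over.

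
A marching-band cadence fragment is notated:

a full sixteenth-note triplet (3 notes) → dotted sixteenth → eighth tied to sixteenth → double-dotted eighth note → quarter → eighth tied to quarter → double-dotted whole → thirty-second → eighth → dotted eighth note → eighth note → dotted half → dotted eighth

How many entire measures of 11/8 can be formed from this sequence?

One bar of 11/8 = 44 thirty-second notes.
Convert each value to thirty-second notes: a full sixteenth-note triplet (3 notes) (three triplet sixteenths span one eighth) = 4; dotted sixteenth = 3; eighth tied to sixteenth (eighth + sixteenth) = 6; double-dotted eighth note = 7; quarter = 8; eighth tied to quarter (eighth + quarter) = 12; double-dotted whole = 56; thirty-second = 1; eighth = 4; dotted eighth note = 6; eighth note = 4; dotted half = 24; dotted eighth = 6.
Sum: 4 + 3 + 6 + 7 + 8 + 12 + 56 + 1 + 4 + 6 + 4 + 24 + 6 = 141.
141 ÷ 44 = 3 complete bars with 9 left over.

3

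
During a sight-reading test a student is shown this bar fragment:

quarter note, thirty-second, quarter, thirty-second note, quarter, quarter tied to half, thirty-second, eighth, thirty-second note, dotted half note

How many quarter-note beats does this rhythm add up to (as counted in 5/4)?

One quarter-note beat = 8 thirty-second notes.
In thirty-second notes: quarter note = 8; thirty-second = 1; quarter = 8; thirty-second note = 1; quarter = 8; quarter tied to half (quarter + half) = 24; thirty-second = 1; eighth = 4; thirty-second note = 1; dotted half note = 24.
Altogether 8 + 1 + 8 + 1 + 8 + 24 + 1 + 4 + 1 + 24 = 80.
80 ÷ 8 = 10 beats.

10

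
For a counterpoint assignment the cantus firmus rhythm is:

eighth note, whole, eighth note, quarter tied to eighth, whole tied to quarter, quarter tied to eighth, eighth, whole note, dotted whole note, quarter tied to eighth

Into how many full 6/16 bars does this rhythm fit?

One bar of 6/16 = 3 eighth notes.
Convert each value to eighth notes: eighth note = 1; whole = 8; eighth note = 1; quarter tied to eighth (quarter + eighth) = 3; whole tied to quarter (whole + quarter) = 10; quarter tied to eighth (quarter + eighth) = 3; eighth = 1; whole note = 8; dotted whole note = 12; quarter tied to eighth (quarter + eighth) = 3.
Adding: 1 + 8 + 1 + 3 + 10 + 3 + 1 + 8 + 12 + 3 = 50.
50 ÷ 3 = 16 complete bars with 2 left over.

16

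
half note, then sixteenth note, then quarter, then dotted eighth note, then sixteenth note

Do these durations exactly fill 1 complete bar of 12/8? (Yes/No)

No

One bar of 12/8 = 24 sixteenth notes.
Convert each value to sixteenth notes: half note = 8; sixteenth note = 1; quarter = 4; dotted eighth note = 3; sixteenth note = 1.
Sum: 8 + 1 + 4 + 3 + 1 = 17.
17 falls short of 24, so the answer is No.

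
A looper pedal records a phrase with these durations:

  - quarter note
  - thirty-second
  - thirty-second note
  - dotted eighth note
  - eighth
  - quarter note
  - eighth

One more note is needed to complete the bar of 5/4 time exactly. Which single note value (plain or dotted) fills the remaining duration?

quarter note

The bar of 5/4 = 40 thirty-second notes.
Convert each value to thirty-second notes: quarter note = 8; thirty-second = 1; thirty-second note = 1; dotted eighth note = 6; eighth = 4; quarter note = 8; eighth = 4.
Altogether 8 + 1 + 1 + 6 + 4 + 8 + 4 = 32.
Remaining: 40 − 32 = 8 thirty-second notes, which is a quarter note.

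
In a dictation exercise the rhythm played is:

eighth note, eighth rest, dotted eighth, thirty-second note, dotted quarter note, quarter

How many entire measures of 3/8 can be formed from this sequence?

One bar of 3/8 = 12 thirty-second notes.
Each duration in thirty-second notes: eighth note = 4; eighth rest = 4; dotted eighth = 6; thirty-second note = 1; dotted quarter note = 12; quarter = 8.
Adding: 4 + 4 + 6 + 1 + 12 + 8 = 35.
35 ÷ 12 = 2 complete bars with 11 left over.

2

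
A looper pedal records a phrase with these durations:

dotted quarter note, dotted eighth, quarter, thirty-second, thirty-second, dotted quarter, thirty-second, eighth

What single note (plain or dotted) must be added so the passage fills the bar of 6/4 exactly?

The bar of 6/4 = 48 thirty-second notes.
Each duration in thirty-second notes: dotted quarter note = 12; dotted eighth = 6; quarter = 8; thirty-second = 1; thirty-second = 1; dotted quarter = 12; thirty-second = 1; eighth = 4.
Sum: 12 + 6 + 8 + 1 + 1 + 12 + 1 + 4 = 45.
Remaining: 48 − 45 = 3 thirty-second notes, which is a dotted sixteenth note.

dotted sixteenth note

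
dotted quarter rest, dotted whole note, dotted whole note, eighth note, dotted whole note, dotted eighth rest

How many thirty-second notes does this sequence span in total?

166

Each duration in thirty-second notes: dotted quarter rest = 12; dotted whole note = 48; dotted whole note = 48; eighth note = 4; dotted whole note = 48; dotted eighth rest = 6.
Total: 12 + 48 + 48 + 4 + 48 + 6 = 166 thirty-second notes.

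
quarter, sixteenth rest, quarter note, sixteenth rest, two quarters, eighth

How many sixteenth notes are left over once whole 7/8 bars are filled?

One bar of 7/8 = 14 sixteenth notes.
Convert each value to sixteenth notes: quarter = 4; sixteenth rest = 1; quarter note = 4; sixteenth rest = 1; quarter = 4; quarter = 4; eighth = 2.
Total: 4 + 1 + 4 + 1 + 4 + 4 + 2 = 20.
20 ÷ 14 = 1 complete bar with 6 sixteenth notes remaining.

6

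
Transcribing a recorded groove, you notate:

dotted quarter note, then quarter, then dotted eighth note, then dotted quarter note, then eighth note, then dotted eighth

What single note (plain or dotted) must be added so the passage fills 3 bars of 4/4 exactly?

3 bars of 4/4 = 48 sixteenth notes.
Working in sixteenth notes: dotted quarter note = 6; quarter = 4; dotted eighth note = 3; dotted quarter note = 6; eighth note = 2; dotted eighth = 3.
Adding: 6 + 4 + 3 + 6 + 2 + 3 = 24.
Remaining: 48 − 24 = 24 sixteenth notes, which is a dotted whole note.

dotted whole note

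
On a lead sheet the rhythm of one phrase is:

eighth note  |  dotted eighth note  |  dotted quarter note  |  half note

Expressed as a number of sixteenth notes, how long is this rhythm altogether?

19

Working in sixteenth notes: eighth note = 2; dotted eighth note = 3; dotted quarter note = 6; half note = 8.
Total: 2 + 3 + 6 + 8 = 19 sixteenth notes.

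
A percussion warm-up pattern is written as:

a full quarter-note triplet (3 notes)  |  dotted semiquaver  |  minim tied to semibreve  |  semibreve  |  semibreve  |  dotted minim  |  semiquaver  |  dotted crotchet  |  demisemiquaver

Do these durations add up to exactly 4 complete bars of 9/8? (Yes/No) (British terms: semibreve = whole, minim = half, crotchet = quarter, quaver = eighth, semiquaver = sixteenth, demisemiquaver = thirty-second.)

No

One bar of 9/8 = 36 thirty-second notes, so 4 bars = 144.
Each duration in thirty-second notes: a full quarter-note triplet (3 notes) (three triplet quarters span one half) = 16; dotted semiquaver = 3; minim tied to semibreve (minim + semibreve) = 48; semibreve = 32; semibreve = 32; dotted minim = 24; semiquaver = 2; dotted crotchet = 12; demisemiquaver = 1.
Total: 16 + 3 + 48 + 32 + 32 + 24 + 2 + 12 + 1 = 170.
170 exceeds 144, so the answer is No.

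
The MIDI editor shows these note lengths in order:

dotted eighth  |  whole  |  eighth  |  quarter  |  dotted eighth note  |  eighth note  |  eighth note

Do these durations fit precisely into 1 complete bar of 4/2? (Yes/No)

One bar of 4/2 = 32 sixteenth notes.
Each duration in sixteenth notes: dotted eighth = 3; whole = 16; eighth = 2; quarter = 4; dotted eighth note = 3; eighth note = 2; eighth note = 2.
Sum: 3 + 16 + 2 + 4 + 3 + 2 + 2 = 32.
32 equals 32, so the answer is Yes.

Yes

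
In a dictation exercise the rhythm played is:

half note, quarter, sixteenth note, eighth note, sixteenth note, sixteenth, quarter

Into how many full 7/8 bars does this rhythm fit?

1

One bar of 7/8 = 14 sixteenth notes.
Express everything in sixteenth notes: half note = 8; quarter = 4; sixteenth note = 1; eighth note = 2; sixteenth note = 1; sixteenth = 1; quarter = 4.
Total: 8 + 4 + 1 + 2 + 1 + 1 + 4 = 21.
21 ÷ 14 = 1 complete bar with 7 left over.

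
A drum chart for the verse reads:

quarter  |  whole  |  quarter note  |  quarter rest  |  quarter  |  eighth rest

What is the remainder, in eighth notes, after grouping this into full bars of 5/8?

One bar of 5/8 = 5 eighth notes.
Convert each value to eighth notes: quarter = 2; whole = 8; quarter note = 2; quarter rest = 2; quarter = 2; eighth rest = 1.
Total: 2 + 8 + 2 + 2 + 2 + 1 = 17.
17 ÷ 5 = 3 complete bars with 2 eighth notes remaining.

2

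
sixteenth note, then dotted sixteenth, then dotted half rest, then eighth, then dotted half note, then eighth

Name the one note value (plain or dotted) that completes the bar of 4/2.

dotted sixteenth note

The bar of 4/2 = 64 thirty-second notes.
Working in thirty-second notes: sixteenth note = 2; dotted sixteenth = 3; dotted half rest = 24; eighth = 4; dotted half note = 24; eighth = 4.
Adding: 2 + 3 + 24 + 4 + 24 + 4 = 61.
Remaining: 64 − 61 = 3 thirty-second notes, which is a dotted sixteenth note.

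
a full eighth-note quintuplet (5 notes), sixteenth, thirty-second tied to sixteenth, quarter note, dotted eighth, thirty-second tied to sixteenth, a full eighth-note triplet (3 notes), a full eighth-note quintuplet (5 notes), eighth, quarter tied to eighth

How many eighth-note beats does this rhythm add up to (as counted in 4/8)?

19.5

One eighth-note beat = 4 thirty-second notes.
Working in thirty-second notes: a full eighth-note quintuplet (5 notes) (five quintuplet eighths span one half) = 16; sixteenth = 2; thirty-second tied to sixteenth (thirty-second + sixteenth) = 3; quarter note = 8; dotted eighth = 6; thirty-second tied to sixteenth (thirty-second + sixteenth) = 3; a full eighth-note triplet (3 notes) (three triplet eighths span one quarter) = 8; a full eighth-note quintuplet (5 notes) (five quintuplet eighths span one half) = 16; eighth = 4; quarter tied to eighth (quarter + eighth) = 12.
Altogether 16 + 2 + 3 + 8 + 6 + 3 + 8 + 16 + 4 + 12 = 78.
78 ÷ 4 = 19.5 beats.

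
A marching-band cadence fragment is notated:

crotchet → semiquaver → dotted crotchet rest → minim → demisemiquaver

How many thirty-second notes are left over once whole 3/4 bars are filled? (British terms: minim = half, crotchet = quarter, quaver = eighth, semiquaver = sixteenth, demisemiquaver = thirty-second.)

15

One bar of 3/4 = 24 thirty-second notes.
Convert each value to thirty-second notes: crotchet = 8; semiquaver = 2; dotted crotchet rest = 12; minim = 16; demisemiquaver = 1.
Altogether 8 + 2 + 12 + 16 + 1 = 39.
39 ÷ 24 = 1 complete bar with 15 thirty-second notes remaining.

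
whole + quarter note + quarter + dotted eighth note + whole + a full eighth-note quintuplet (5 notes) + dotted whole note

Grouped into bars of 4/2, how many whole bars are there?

2

One bar of 4/2 = 32 sixteenth notes.
Working in sixteenth notes: whole = 16; quarter note = 4; quarter = 4; dotted eighth note = 3; whole = 16; a full eighth-note quintuplet (5 notes) (five quintuplet eighths span one half) = 8; dotted whole note = 24.
Altogether 16 + 4 + 4 + 3 + 16 + 8 + 24 = 75.
75 ÷ 32 = 2 complete bars with 11 left over.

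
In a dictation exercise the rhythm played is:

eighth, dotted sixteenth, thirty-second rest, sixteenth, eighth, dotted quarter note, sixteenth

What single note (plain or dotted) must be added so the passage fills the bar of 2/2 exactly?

The bar of 2/2 = 32 thirty-second notes.
In thirty-second notes: eighth = 4; dotted sixteenth = 3; thirty-second rest = 1; sixteenth = 2; eighth = 4; dotted quarter note = 12; sixteenth = 2.
Adding: 4 + 3 + 1 + 2 + 4 + 12 + 2 = 28.
Remaining: 32 − 28 = 4 thirty-second notes, which is a eighth note.

eighth note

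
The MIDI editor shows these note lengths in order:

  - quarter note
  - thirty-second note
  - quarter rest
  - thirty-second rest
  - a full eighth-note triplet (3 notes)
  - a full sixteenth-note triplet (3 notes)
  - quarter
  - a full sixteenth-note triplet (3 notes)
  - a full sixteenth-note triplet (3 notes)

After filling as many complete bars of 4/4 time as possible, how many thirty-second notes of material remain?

14

One bar of 4/4 = 32 thirty-second notes.
In thirty-second notes: quarter note = 8; thirty-second note = 1; quarter rest = 8; thirty-second rest = 1; a full eighth-note triplet (3 notes) (three triplet eighths span one quarter) = 8; a full sixteenth-note triplet (3 notes) (three triplet sixteenths span one eighth) = 4; quarter = 8; a full sixteenth-note triplet (3 notes) (three triplet sixteenths span one eighth) = 4; a full sixteenth-note triplet (3 notes) (three triplet sixteenths span one eighth) = 4.
Sum: 8 + 1 + 8 + 1 + 8 + 4 + 8 + 4 + 4 = 46.
46 ÷ 32 = 1 complete bar with 14 thirty-second notes remaining.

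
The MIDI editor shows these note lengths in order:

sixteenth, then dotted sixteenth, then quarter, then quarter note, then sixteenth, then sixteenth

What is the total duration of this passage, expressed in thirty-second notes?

25

Convert each value to thirty-second notes: sixteenth = 2; dotted sixteenth = 3; quarter = 8; quarter note = 8; sixteenth = 2; sixteenth = 2.
Adding: 2 + 3 + 8 + 8 + 2 + 2 = 25 thirty-second notes.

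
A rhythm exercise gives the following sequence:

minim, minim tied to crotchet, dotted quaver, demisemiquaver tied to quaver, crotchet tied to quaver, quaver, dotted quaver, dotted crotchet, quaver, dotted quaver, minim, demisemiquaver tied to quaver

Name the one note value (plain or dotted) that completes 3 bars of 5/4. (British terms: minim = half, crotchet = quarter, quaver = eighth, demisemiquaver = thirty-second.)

3 bars of 5/4 = 120 thirty-second notes.
In thirty-second notes: minim = 16; minim tied to crotchet (minim + crotchet) = 24; dotted quaver = 6; demisemiquaver tied to quaver (demisemiquaver + quaver) = 5; crotchet tied to quaver (crotchet + quaver) = 12; quaver = 4; dotted quaver = 6; dotted crotchet = 12; quaver = 4; dotted quaver = 6; minim = 16; demisemiquaver tied to quaver (demisemiquaver + quaver) = 5.
Adding: 16 + 24 + 6 + 5 + 12 + 4 + 6 + 12 + 4 + 6 + 16 + 5 = 116.
Remaining: 120 − 116 = 4 thirty-second notes, which is a eighth note.

eighth note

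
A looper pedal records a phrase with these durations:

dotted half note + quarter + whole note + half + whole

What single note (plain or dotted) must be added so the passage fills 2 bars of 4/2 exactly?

2 bars of 4/2 = 16 quarter notes.
Convert each value to quarter notes: dotted half note = 3; quarter = 1; whole note = 4; half = 2; whole = 4.
Altogether 3 + 1 + 4 + 2 + 4 = 14.
Remaining: 16 − 14 = 2 quarter notes, which is a half note.

half note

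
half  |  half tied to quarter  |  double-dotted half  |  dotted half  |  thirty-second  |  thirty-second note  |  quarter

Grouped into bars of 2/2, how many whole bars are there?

3

One bar of 2/2 = 32 thirty-second notes.
Working in thirty-second notes: half = 16; half tied to quarter (half + quarter) = 24; double-dotted half = 28; dotted half = 24; thirty-second = 1; thirty-second note = 1; quarter = 8.
Adding: 16 + 24 + 28 + 24 + 1 + 1 + 8 = 102.
102 ÷ 32 = 3 complete bars with 6 left over.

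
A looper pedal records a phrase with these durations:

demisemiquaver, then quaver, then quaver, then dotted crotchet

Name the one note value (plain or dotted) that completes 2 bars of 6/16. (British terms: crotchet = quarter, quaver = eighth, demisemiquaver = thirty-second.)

2 bars of 6/16 = 24 thirty-second notes.
Convert each value to thirty-second notes: demisemiquaver = 1; quaver = 4; quaver = 4; dotted crotchet = 12.
Sum: 1 + 4 + 4 + 12 = 21.
Remaining: 24 − 21 = 3 thirty-second notes, which is a dotted sixteenth note.

dotted sixteenth note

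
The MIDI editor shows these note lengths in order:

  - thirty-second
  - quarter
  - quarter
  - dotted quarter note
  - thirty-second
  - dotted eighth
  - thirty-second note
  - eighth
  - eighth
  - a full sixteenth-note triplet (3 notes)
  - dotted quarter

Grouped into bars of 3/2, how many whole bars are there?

1

One bar of 3/2 = 48 thirty-second notes.
In thirty-second notes: thirty-second = 1; quarter = 8; quarter = 8; dotted quarter note = 12; thirty-second = 1; dotted eighth = 6; thirty-second note = 1; eighth = 4; eighth = 4; a full sixteenth-note triplet (3 notes) (three triplet sixteenths span one eighth) = 4; dotted quarter = 12.
Adding: 1 + 8 + 8 + 12 + 1 + 6 + 1 + 4 + 4 + 4 + 12 = 61.
61 ÷ 48 = 1 complete bar with 13 left over.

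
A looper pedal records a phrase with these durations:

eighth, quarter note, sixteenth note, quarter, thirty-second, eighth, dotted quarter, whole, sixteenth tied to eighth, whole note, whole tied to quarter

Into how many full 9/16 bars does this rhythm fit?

8

One bar of 9/16 = 18 thirty-second notes.
In thirty-second notes: eighth = 4; quarter note = 8; sixteenth note = 2; quarter = 8; thirty-second = 1; eighth = 4; dotted quarter = 12; whole = 32; sixteenth tied to eighth (sixteenth + eighth) = 6; whole note = 32; whole tied to quarter (whole + quarter) = 40.
Adding: 4 + 8 + 2 + 8 + 1 + 4 + 12 + 32 + 6 + 32 + 40 = 149.
149 ÷ 18 = 8 complete bars with 5 left over.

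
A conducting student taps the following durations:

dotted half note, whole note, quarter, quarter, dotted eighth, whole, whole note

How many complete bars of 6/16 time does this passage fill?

11

One bar of 6/16 = 6 sixteenth notes.
Express everything in sixteenth notes: dotted half note = 12; whole note = 16; quarter = 4; quarter = 4; dotted eighth = 3; whole = 16; whole note = 16.
Adding: 12 + 16 + 4 + 4 + 3 + 16 + 16 = 71.
71 ÷ 6 = 11 complete bars with 5 left over.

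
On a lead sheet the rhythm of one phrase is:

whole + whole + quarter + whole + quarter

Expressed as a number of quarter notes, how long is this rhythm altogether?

14

Working in quarter notes: whole = 4; whole = 4; quarter = 1; whole = 4; quarter = 1.
Altogether 4 + 4 + 1 + 4 + 1 = 14 quarter notes.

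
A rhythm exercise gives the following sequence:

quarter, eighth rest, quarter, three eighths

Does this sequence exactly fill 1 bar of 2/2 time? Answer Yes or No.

One bar of 2/2 = 8 eighth notes.
Convert each value to eighth notes: quarter = 2; eighth rest = 1; quarter = 2; eighth = 1; eighth = 1; eighth = 1.
Total: 2 + 1 + 2 + 1 + 1 + 1 = 8.
8 equals 8, so the answer is Yes.

Yes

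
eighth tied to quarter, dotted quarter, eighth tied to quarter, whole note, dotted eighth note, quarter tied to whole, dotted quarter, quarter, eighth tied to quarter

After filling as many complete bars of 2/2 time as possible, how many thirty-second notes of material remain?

18

One bar of 2/2 = 16 sixteenth notes.
Express everything in sixteenth notes: eighth tied to quarter (eighth + quarter) = 6; dotted quarter = 6; eighth tied to quarter (eighth + quarter) = 6; whole note = 16; dotted eighth note = 3; quarter tied to whole (quarter + whole) = 20; dotted quarter = 6; quarter = 4; eighth tied to quarter (eighth + quarter) = 6.
Adding: 6 + 6 + 6 + 16 + 3 + 20 + 6 + 4 + 6 = 73.
73 ÷ 16 = 4 complete bars with 9 sixteenth notes remaining = 18 thirty-second notes.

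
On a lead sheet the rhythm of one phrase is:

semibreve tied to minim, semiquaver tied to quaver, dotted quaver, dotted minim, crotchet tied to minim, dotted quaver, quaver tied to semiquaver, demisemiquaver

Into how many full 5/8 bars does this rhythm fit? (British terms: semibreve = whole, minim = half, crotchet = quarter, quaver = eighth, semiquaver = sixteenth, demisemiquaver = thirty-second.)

6

One bar of 5/8 = 20 thirty-second notes.
In thirty-second notes: semibreve tied to minim (semibreve + minim) = 48; semiquaver tied to quaver (semiquaver + quaver) = 6; dotted quaver = 6; dotted minim = 24; crotchet tied to minim (crotchet + minim) = 24; dotted quaver = 6; quaver tied to semiquaver (quaver + semiquaver) = 6; demisemiquaver = 1.
Altogether 48 + 6 + 6 + 24 + 24 + 6 + 6 + 1 = 121.
121 ÷ 20 = 6 complete bars with 1 left over.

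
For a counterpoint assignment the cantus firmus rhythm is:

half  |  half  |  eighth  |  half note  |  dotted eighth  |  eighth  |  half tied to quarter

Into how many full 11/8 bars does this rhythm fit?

1

One bar of 11/8 = 22 sixteenth notes.
In sixteenth notes: half = 8; half = 8; eighth = 2; half note = 8; dotted eighth = 3; eighth = 2; half tied to quarter (half + quarter) = 12.
Total: 8 + 8 + 2 + 8 + 3 + 2 + 12 = 43.
43 ÷ 22 = 1 complete bar with 21 left over.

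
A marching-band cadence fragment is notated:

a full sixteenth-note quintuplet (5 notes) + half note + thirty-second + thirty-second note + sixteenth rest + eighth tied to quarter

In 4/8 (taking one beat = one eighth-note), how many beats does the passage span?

10

One eighth-note beat = 4 thirty-second notes.
Convert each value to thirty-second notes: a full sixteenth-note quintuplet (5 notes) (five quintuplet sixteenths span one quarter) = 8; half note = 16; thirty-second = 1; thirty-second note = 1; sixteenth rest = 2; eighth tied to quarter (eighth + quarter) = 12.
Adding: 8 + 16 + 1 + 1 + 2 + 12 = 40.
40 ÷ 4 = 10 beats.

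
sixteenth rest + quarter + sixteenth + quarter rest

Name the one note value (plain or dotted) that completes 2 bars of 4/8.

dotted quarter note

2 bars of 4/8 = 16 sixteenth notes.
Each duration in sixteenth notes: sixteenth rest = 1; quarter = 4; sixteenth = 1; quarter rest = 4.
Sum: 1 + 4 + 1 + 4 = 10.
Remaining: 16 − 10 = 6 sixteenth notes, which is a dotted quarter note.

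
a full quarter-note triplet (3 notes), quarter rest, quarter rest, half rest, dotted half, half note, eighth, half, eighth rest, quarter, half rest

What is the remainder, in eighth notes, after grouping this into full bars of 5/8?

4

One bar of 5/8 = 5 eighth notes.
In eighth notes: a full quarter-note triplet (3 notes) (three triplet quarters span one half) = 4; quarter rest = 2; quarter rest = 2; half rest = 4; dotted half = 6; half note = 4; eighth = 1; half = 4; eighth rest = 1; quarter = 2; half rest = 4.
Adding: 4 + 2 + 2 + 4 + 6 + 4 + 1 + 4 + 1 + 2 + 4 = 34.
34 ÷ 5 = 6 complete bars with 4 eighth notes remaining.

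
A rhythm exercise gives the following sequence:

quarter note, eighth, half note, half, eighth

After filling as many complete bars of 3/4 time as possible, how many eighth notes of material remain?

0

One bar of 3/4 = 6 eighth notes.
Convert each value to eighth notes: quarter note = 2; eighth = 1; half note = 4; half = 4; eighth = 1.
Total: 2 + 1 + 4 + 4 + 1 = 12.
12 ÷ 6 = 2 complete bars with 0 eighth notes remaining.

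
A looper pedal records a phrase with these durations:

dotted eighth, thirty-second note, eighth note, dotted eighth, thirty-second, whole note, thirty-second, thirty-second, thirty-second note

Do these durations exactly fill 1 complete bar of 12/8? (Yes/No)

One bar of 12/8 = 48 thirty-second notes.
Each duration in thirty-second notes: dotted eighth = 6; thirty-second note = 1; eighth note = 4; dotted eighth = 6; thirty-second = 1; whole note = 32; thirty-second = 1; thirty-second = 1; thirty-second note = 1.
Adding: 6 + 1 + 4 + 6 + 1 + 32 + 1 + 1 + 1 = 53.
53 exceeds 48, so the answer is No.

No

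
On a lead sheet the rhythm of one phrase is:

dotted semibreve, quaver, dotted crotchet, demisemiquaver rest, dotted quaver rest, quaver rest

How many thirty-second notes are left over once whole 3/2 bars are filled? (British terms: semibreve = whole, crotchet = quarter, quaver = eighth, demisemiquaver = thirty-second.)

One bar of 3/2 = 48 thirty-second notes.
Working in thirty-second notes: dotted semibreve = 48; quaver = 4; dotted crotchet = 12; demisemiquaver rest = 1; dotted quaver rest = 6; quaver rest = 4.
Total: 48 + 4 + 12 + 1 + 6 + 4 = 75.
75 ÷ 48 = 1 complete bar with 27 thirty-second notes remaining.

27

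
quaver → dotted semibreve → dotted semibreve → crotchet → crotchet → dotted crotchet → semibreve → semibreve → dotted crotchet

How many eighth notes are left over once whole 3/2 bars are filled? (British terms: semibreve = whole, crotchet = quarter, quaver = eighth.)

One bar of 3/2 = 12 eighth notes.
In eighth notes: quaver = 1; dotted semibreve = 12; dotted semibreve = 12; crotchet = 2; crotchet = 2; dotted crotchet = 3; semibreve = 8; semibreve = 8; dotted crotchet = 3.
Total: 1 + 12 + 12 + 2 + 2 + 3 + 8 + 8 + 3 = 51.
51 ÷ 12 = 4 complete bars with 3 eighth notes remaining.

3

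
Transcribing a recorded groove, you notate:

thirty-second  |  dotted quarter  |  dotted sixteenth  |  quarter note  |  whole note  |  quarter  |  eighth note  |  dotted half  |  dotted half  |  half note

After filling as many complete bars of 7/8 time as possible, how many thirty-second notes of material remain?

One bar of 7/8 = 28 thirty-second notes.
In thirty-second notes: thirty-second = 1; dotted quarter = 12; dotted sixteenth = 3; quarter note = 8; whole note = 32; quarter = 8; eighth note = 4; dotted half = 24; dotted half = 24; half note = 16.
Sum: 1 + 12 + 3 + 8 + 32 + 8 + 4 + 24 + 24 + 16 = 132.
132 ÷ 28 = 4 complete bars with 20 thirty-second notes remaining.

20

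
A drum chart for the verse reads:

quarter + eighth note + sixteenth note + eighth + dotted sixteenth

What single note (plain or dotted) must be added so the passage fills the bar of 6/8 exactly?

dotted sixteenth note

The bar of 6/8 = 24 thirty-second notes.
In thirty-second notes: quarter = 8; eighth note = 4; sixteenth note = 2; eighth = 4; dotted sixteenth = 3.
Sum: 8 + 4 + 2 + 4 + 3 = 21.
Remaining: 24 − 21 = 3 thirty-second notes, which is a dotted sixteenth note.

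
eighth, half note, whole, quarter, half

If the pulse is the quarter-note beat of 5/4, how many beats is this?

One quarter-note beat = 2 eighth notes.
Convert each value to eighth notes: eighth = 1; half note = 4; whole = 8; quarter = 2; half = 4.
Altogether 1 + 4 + 8 + 2 + 4 = 19.
19 ÷ 2 = 9.5 beats.

9.5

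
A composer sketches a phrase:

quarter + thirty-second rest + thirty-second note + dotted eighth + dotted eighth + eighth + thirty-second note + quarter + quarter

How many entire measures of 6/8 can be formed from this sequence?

1

One bar of 6/8 = 24 thirty-second notes.
Working in thirty-second notes: quarter = 8; thirty-second rest = 1; thirty-second note = 1; dotted eighth = 6; dotted eighth = 6; eighth = 4; thirty-second note = 1; quarter = 8; quarter = 8.
Total: 8 + 1 + 1 + 6 + 6 + 4 + 1 + 8 + 8 = 43.
43 ÷ 24 = 1 complete bar with 19 left over.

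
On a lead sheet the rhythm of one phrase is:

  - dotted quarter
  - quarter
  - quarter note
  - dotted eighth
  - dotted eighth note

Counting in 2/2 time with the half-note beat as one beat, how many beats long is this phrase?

One half-note beat = 8 sixteenth notes.
Convert each value to sixteenth notes: dotted quarter = 6; quarter = 4; quarter note = 4; dotted eighth = 3; dotted eighth note = 3.
Altogether 6 + 4 + 4 + 3 + 3 = 20.
20 ÷ 8 = 2.5 beats.

2.5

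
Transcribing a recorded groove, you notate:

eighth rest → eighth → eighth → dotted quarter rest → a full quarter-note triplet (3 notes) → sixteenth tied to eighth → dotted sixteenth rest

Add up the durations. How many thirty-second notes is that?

49

Convert each value to thirty-second notes: eighth rest = 4; eighth = 4; eighth = 4; dotted quarter rest = 12; a full quarter-note triplet (3 notes) (three triplet quarters span one half) = 16; sixteenth tied to eighth (sixteenth + eighth) = 6; dotted sixteenth rest = 3.
Total: 4 + 4 + 4 + 12 + 16 + 6 + 3 = 49 thirty-second notes.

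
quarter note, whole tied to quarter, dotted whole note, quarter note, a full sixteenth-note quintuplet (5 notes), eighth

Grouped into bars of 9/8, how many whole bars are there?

3

One bar of 9/8 = 9 eighth notes.
In eighth notes: quarter note = 2; whole tied to quarter (whole + quarter) = 10; dotted whole note = 12; quarter note = 2; a full sixteenth-note quintuplet (5 notes) (five quintuplet sixteenths span one quarter) = 2; eighth = 1.
Altogether 2 + 10 + 12 + 2 + 2 + 1 = 29.
29 ÷ 9 = 3 complete bars with 2 left over.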